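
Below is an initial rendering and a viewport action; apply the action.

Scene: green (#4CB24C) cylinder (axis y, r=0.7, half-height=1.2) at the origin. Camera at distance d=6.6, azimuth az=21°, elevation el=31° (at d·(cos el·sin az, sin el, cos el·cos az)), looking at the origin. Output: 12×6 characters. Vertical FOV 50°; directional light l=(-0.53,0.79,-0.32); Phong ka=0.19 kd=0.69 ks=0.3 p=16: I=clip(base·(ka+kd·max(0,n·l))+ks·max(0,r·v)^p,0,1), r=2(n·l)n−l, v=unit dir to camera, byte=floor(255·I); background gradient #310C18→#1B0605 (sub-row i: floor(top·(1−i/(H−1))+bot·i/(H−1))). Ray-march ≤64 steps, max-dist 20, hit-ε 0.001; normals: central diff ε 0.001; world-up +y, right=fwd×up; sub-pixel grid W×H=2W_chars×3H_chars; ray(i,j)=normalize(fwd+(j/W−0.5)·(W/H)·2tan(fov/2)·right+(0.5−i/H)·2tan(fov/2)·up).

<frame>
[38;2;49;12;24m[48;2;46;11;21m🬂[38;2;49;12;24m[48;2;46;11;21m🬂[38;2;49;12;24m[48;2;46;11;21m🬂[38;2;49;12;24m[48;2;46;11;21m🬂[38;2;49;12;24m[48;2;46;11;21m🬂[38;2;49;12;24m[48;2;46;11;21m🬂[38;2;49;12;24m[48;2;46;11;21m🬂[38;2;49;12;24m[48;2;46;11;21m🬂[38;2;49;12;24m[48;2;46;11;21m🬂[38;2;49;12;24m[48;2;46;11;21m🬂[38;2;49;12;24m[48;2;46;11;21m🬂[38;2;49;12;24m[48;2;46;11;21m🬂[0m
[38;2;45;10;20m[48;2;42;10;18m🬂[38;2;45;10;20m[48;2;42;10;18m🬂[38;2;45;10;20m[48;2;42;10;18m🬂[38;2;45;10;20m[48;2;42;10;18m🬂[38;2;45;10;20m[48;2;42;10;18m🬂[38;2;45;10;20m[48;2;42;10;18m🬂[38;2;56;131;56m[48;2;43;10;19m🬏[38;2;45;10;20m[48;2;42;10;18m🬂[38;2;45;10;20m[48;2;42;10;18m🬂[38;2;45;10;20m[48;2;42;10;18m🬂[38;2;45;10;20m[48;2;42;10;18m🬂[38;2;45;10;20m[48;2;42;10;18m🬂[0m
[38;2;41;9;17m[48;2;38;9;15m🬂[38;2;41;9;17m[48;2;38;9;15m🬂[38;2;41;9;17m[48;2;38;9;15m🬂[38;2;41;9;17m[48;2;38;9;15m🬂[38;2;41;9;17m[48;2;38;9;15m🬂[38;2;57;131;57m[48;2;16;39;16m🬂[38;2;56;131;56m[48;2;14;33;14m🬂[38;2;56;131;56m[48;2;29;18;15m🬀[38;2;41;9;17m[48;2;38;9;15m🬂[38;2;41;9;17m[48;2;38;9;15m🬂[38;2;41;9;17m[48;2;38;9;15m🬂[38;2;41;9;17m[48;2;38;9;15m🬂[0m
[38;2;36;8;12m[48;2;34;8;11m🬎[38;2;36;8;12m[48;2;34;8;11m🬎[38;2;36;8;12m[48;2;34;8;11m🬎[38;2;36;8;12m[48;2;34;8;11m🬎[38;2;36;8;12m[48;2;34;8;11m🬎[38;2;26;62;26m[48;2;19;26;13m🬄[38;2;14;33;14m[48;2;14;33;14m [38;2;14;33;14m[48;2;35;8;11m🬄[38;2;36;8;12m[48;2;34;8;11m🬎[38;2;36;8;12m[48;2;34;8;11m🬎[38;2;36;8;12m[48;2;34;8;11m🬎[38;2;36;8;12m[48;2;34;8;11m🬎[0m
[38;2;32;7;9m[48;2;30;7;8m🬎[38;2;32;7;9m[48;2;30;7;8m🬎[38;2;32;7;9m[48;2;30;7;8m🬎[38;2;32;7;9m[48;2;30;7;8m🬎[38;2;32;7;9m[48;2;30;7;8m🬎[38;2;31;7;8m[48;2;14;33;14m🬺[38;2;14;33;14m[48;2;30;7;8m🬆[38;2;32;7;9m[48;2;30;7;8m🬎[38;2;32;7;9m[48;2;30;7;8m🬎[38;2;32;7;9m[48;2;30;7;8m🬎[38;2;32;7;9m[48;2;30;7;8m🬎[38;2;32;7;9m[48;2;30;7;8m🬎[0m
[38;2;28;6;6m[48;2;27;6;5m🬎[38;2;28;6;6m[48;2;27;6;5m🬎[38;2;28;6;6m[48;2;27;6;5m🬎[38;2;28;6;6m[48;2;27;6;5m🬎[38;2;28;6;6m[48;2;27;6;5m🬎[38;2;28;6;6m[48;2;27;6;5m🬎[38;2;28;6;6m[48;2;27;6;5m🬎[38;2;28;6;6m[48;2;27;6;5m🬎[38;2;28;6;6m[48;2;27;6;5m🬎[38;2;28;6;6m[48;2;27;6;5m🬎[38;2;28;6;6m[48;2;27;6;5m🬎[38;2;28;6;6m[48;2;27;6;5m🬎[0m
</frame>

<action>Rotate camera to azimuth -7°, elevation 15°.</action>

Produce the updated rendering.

<frame>
[38;2;49;12;24m[48;2;46;11;21m🬂[38;2;49;12;24m[48;2;46;11;21m🬂[38;2;49;12;24m[48;2;46;11;21m🬂[38;2;49;12;24m[48;2;46;11;21m🬂[38;2;49;12;24m[48;2;46;11;21m🬂[38;2;49;12;24m[48;2;46;11;21m🬂[38;2;49;12;24m[48;2;46;11;21m🬂[38;2;49;12;24m[48;2;46;11;21m🬂[38;2;49;12;24m[48;2;46;11;21m🬂[38;2;49;12;24m[48;2;46;11;21m🬂[38;2;49;12;24m[48;2;46;11;21m🬂[38;2;49;12;24m[48;2;46;11;21m🬂[0m
[38;2;45;10;20m[48;2;42;10;18m🬂[38;2;45;10;20m[48;2;42;10;18m🬂[38;2;45;10;20m[48;2;42;10;18m🬂[38;2;45;10;20m[48;2;42;10;18m🬂[38;2;45;10;20m[48;2;42;10;18m🬂[38;2;45;10;20m[48;2;42;10;18m🬂[38;2;45;10;20m[48;2;42;10;18m🬂[38;2;45;10;20m[48;2;42;10;18m🬂[38;2;45;10;20m[48;2;42;10;18m🬂[38;2;45;10;20m[48;2;42;10;18m🬂[38;2;45;10;20m[48;2;42;10;18m🬂[38;2;45;10;20m[48;2;42;10;18m🬂[0m
[38;2;41;9;17m[48;2;38;9;15m🬂[38;2;41;9;17m[48;2;38;9;15m🬂[38;2;41;9;17m[48;2;38;9;15m🬂[38;2;41;9;17m[48;2;38;9;15m🬂[38;2;41;9;17m[48;2;38;9;15m🬂[38;2;14;34;14m[48;2;35;83;35m▐[38;2;14;33;14m[48;2;14;33;14m [38;2;14;33;14m[48;2;39;9;16m▌[38;2;41;9;17m[48;2;38;9;15m🬂[38;2;41;9;17m[48;2;38;9;15m🬂[38;2;41;9;17m[48;2;38;9;15m🬂[38;2;41;9;17m[48;2;38;9;15m🬂[0m
[38;2;36;8;12m[48;2;34;8;11m🬎[38;2;36;8;12m[48;2;34;8;11m🬎[38;2;36;8;12m[48;2;34;8;11m🬎[38;2;36;8;12m[48;2;34;8;11m🬎[38;2;36;8;12m[48;2;34;8;11m🬎[38;2;15;36;15m[48;2;39;91;39m▐[38;2;14;33;14m[48;2;14;33;14m [38;2;14;33;14m[48;2;35;8;12m▌[38;2;36;8;12m[48;2;34;8;11m🬎[38;2;36;8;12m[48;2;34;8;11m🬎[38;2;36;8;12m[48;2;34;8;11m🬎[38;2;36;8;12m[48;2;34;8;11m🬎[0m
[38;2;32;7;9m[48;2;30;7;8m🬎[38;2;32;7;9m[48;2;30;7;8m🬎[38;2;32;7;9m[48;2;30;7;8m🬎[38;2;32;7;9m[48;2;30;7;8m🬎[38;2;32;7;9m[48;2;30;7;8m🬎[38;2;31;7;8m[48;2;16;38;16m🬲[38;2;14;33;14m[48;2;30;7;8m🬎[38;2;32;7;9m[48;2;30;7;8m🬎[38;2;32;7;9m[48;2;30;7;8m🬎[38;2;32;7;9m[48;2;30;7;8m🬎[38;2;32;7;9m[48;2;30;7;8m🬎[38;2;32;7;9m[48;2;30;7;8m🬎[0m
[38;2;28;6;6m[48;2;27;6;5m🬎[38;2;28;6;6m[48;2;27;6;5m🬎[38;2;28;6;6m[48;2;27;6;5m🬎[38;2;28;6;6m[48;2;27;6;5m🬎[38;2;28;6;6m[48;2;27;6;5m🬎[38;2;28;6;6m[48;2;27;6;5m🬎[38;2;28;6;6m[48;2;27;6;5m🬎[38;2;28;6;6m[48;2;27;6;5m🬎[38;2;28;6;6m[48;2;27;6;5m🬎[38;2;28;6;6m[48;2;27;6;5m🬎[38;2;28;6;6m[48;2;27;6;5m🬎[38;2;28;6;6m[48;2;27;6;5m🬎[0m
</frame>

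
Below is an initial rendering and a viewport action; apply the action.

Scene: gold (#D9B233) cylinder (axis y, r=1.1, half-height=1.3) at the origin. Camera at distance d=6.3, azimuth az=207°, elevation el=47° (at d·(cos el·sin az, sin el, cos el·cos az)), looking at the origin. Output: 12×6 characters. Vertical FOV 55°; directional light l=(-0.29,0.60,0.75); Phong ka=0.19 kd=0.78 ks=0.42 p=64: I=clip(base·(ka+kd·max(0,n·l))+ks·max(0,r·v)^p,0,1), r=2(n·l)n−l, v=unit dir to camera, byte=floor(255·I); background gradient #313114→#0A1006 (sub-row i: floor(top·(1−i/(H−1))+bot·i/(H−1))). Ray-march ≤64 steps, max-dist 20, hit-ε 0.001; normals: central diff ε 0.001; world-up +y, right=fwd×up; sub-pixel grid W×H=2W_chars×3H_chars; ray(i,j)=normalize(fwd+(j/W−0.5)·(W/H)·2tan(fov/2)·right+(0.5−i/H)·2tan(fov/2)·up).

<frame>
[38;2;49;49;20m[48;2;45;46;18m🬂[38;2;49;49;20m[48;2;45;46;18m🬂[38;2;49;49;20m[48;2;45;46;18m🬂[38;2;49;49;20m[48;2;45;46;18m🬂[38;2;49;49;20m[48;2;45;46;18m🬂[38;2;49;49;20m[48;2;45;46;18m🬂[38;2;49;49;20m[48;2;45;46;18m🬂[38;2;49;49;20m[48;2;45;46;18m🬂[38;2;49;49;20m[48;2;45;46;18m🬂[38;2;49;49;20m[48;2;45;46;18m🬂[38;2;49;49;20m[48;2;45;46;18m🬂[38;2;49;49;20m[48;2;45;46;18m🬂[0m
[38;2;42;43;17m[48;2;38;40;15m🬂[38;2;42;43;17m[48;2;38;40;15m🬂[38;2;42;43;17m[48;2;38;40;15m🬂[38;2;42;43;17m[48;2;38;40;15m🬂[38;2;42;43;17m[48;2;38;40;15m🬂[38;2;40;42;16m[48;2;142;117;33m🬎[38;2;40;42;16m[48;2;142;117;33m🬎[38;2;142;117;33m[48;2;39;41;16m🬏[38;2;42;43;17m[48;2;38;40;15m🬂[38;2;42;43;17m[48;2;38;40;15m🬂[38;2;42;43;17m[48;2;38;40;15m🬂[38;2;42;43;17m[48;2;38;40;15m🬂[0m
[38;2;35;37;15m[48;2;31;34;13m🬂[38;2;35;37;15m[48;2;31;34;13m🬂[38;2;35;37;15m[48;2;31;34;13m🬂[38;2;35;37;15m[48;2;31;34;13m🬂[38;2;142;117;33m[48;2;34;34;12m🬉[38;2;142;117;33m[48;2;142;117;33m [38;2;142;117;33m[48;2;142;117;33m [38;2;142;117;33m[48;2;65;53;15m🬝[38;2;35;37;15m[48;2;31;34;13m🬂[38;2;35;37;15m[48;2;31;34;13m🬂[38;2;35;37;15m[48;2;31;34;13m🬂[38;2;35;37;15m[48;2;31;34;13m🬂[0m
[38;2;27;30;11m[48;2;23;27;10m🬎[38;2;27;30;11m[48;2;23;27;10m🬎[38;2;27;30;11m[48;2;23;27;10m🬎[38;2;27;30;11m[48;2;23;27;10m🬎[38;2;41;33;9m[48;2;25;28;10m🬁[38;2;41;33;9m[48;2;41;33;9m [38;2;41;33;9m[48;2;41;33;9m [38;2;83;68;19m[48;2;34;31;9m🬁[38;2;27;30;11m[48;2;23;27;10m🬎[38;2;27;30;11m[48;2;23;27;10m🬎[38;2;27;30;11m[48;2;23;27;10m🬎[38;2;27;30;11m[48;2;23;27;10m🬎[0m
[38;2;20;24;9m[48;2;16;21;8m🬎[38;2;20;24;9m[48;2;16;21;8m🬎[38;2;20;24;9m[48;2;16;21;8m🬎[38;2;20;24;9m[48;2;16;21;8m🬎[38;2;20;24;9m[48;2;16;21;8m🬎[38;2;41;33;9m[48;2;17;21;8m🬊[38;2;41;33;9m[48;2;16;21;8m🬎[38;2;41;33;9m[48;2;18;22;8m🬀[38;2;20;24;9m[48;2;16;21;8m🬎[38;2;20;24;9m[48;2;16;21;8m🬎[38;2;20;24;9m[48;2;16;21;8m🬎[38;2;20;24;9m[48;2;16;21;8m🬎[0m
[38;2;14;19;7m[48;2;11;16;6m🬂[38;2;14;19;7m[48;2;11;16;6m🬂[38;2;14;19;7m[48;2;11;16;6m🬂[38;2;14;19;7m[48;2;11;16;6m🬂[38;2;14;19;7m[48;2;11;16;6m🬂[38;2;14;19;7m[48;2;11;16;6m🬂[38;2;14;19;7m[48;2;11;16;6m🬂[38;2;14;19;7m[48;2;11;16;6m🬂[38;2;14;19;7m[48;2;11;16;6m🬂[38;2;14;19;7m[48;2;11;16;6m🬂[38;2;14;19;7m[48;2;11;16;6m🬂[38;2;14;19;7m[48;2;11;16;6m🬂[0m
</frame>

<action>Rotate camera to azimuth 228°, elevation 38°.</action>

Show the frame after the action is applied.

<frame>
[38;2;49;49;20m[48;2;45;46;18m🬂[38;2;49;49;20m[48;2;45;46;18m🬂[38;2;49;49;20m[48;2;45;46;18m🬂[38;2;49;49;20m[48;2;45;46;18m🬂[38;2;49;49;20m[48;2;45;46;18m🬂[38;2;49;49;20m[48;2;45;46;18m🬂[38;2;49;49;20m[48;2;45;46;18m🬂[38;2;49;49;20m[48;2;45;46;18m🬂[38;2;49;49;20m[48;2;45;46;18m🬂[38;2;49;49;20m[48;2;45;46;18m🬂[38;2;49;49;20m[48;2;45;46;18m🬂[38;2;49;49;20m[48;2;45;46;18m🬂[0m
[38;2;42;43;17m[48;2;38;40;15m🬂[38;2;42;43;17m[48;2;38;40;15m🬂[38;2;42;43;17m[48;2;38;40;15m🬂[38;2;42;43;17m[48;2;38;40;15m🬂[38;2;42;43;17m[48;2;38;40;15m🬂[38;2;40;42;16m[48;2;142;117;33m🬎[38;2;40;42;16m[48;2;142;117;33m🬎[38;2;142;117;33m[48;2;39;41;16m🬏[38;2;42;43;17m[48;2;38;40;15m🬂[38;2;42;43;17m[48;2;38;40;15m🬂[38;2;42;43;17m[48;2;38;40;15m🬂[38;2;42;43;17m[48;2;38;40;15m🬂[0m
[38;2;35;37;15m[48;2;31;34;13m🬂[38;2;35;37;15m[48;2;31;34;13m🬂[38;2;35;37;15m[48;2;31;34;13m🬂[38;2;35;37;15m[48;2;31;34;13m🬂[38;2;142;117;33m[48;2;35;34;12m🬁[38;2;142;117;33m[48;2;41;33;9m🬎[38;2;142;117;33m[48;2;41;33;9m🬎[38;2;131;108;30m[48;2;64;53;15m🬬[38;2;35;37;15m[48;2;31;34;13m🬂[38;2;35;37;15m[48;2;31;34;13m🬂[38;2;35;37;15m[48;2;31;34;13m🬂[38;2;35;37;15m[48;2;31;34;13m🬂[0m
[38;2;27;30;11m[48;2;23;27;10m🬎[38;2;27;30;11m[48;2;23;27;10m🬎[38;2;27;30;11m[48;2;23;27;10m🬎[38;2;27;30;11m[48;2;23;27;10m🬎[38;2;41;33;9m[48;2;25;28;10m🬁[38;2;41;33;9m[48;2;41;33;9m [38;2;41;33;9m[48;2;41;33;9m [38;2;133;109;31m[48;2;53;47;14m🬁[38;2;27;30;11m[48;2;23;27;10m🬎[38;2;27;30;11m[48;2;23;27;10m🬎[38;2;27;30;11m[48;2;23;27;10m🬎[38;2;27;30;11m[48;2;23;27;10m🬎[0m
[38;2;20;24;9m[48;2;16;21;8m🬎[38;2;20;24;9m[48;2;16;21;8m🬎[38;2;20;24;9m[48;2;16;21;8m🬎[38;2;20;24;9m[48;2;16;21;8m🬎[38;2;20;24;9m[48;2;16;21;8m🬎[38;2;41;33;9m[48;2;16;21;8m🬎[38;2;41;33;9m[48;2;16;21;8m🬎[38;2;87;72;20m[48;2;18;22;8m🬄[38;2;20;24;9m[48;2;16;21;8m🬎[38;2;20;24;9m[48;2;16;21;8m🬎[38;2;20;24;9m[48;2;16;21;8m🬎[38;2;20;24;9m[48;2;16;21;8m🬎[0m
[38;2;14;19;7m[48;2;11;16;6m🬂[38;2;14;19;7m[48;2;11;16;6m🬂[38;2;14;19;7m[48;2;11;16;6m🬂[38;2;14;19;7m[48;2;11;16;6m🬂[38;2;14;19;7m[48;2;11;16;6m🬂[38;2;14;19;7m[48;2;11;16;6m🬂[38;2;14;19;7m[48;2;11;16;6m🬂[38;2;14;19;7m[48;2;11;16;6m🬂[38;2;14;19;7m[48;2;11;16;6m🬂[38;2;14;19;7m[48;2;11;16;6m🬂[38;2;14;19;7m[48;2;11;16;6m🬂[38;2;14;19;7m[48;2;11;16;6m🬂[0m
</frame>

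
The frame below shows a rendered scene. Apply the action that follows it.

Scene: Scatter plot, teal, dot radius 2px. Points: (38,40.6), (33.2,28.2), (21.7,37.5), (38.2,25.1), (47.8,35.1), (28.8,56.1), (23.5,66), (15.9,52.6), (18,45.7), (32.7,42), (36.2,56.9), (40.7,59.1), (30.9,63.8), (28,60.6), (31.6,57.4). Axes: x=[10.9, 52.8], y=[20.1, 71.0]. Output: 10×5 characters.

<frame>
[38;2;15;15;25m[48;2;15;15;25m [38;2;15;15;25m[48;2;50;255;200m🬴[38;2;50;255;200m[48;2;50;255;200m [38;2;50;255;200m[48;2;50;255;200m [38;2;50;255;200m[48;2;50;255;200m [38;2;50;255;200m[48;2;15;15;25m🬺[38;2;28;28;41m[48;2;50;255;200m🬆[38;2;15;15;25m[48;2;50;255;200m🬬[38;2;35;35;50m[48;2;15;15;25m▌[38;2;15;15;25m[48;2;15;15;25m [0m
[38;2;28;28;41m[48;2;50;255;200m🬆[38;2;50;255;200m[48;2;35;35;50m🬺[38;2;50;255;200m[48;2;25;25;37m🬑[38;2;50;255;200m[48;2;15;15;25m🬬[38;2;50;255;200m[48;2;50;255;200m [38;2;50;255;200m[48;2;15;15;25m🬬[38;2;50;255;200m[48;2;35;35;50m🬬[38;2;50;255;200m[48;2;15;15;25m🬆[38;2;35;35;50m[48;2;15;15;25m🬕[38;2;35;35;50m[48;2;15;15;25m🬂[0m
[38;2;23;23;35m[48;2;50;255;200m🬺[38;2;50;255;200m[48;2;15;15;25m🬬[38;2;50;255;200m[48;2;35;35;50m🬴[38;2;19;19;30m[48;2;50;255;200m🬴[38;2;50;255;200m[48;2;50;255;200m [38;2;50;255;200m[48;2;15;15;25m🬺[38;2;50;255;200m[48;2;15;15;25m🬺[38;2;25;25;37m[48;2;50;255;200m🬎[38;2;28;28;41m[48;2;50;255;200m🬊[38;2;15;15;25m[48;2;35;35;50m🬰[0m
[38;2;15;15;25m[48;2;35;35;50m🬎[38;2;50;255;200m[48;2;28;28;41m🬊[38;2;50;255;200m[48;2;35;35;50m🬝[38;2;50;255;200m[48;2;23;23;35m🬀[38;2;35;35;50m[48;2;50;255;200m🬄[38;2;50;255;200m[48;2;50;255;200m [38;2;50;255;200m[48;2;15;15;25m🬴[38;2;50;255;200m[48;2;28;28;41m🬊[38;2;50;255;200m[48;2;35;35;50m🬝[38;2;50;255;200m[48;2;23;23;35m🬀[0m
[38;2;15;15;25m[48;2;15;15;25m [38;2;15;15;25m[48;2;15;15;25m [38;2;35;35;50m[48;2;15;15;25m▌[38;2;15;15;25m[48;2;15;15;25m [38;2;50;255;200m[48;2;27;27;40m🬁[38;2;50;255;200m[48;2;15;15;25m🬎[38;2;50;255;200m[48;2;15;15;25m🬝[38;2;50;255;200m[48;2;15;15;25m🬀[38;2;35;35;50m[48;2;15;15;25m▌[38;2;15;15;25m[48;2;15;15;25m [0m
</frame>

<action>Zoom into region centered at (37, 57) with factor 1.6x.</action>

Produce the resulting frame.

<frame>
[38;2;15;15;25m[48;2;50;255;200m🬊[38;2;15;15;25m[48;2;15;15;25m [38;2;27;27;40m[48;2;50;255;200m🬝[38;2;15;15;25m[48;2;15;15;25m [38;2;35;35;50m[48;2;15;15;25m▌[38;2;15;15;25m[48;2;15;15;25m [38;2;35;35;50m[48;2;15;15;25m▌[38;2;15;15;25m[48;2;15;15;25m [38;2;35;35;50m[48;2;15;15;25m▌[38;2;15;15;25m[48;2;15;15;25m [0m
[38;2;50;255;200m[48;2;50;255;200m [38;2;50;255;200m[48;2;35;35;50m🬺[38;2;50;255;200m[48;2;50;255;200m [38;2;50;255;200m[48;2;25;25;37m🬛[38;2;27;27;40m[48;2;50;255;200m🬬[38;2;23;23;35m[48;2;50;255;200m🬝[38;2;50;255;200m[48;2;28;28;41m🬱[38;2;35;35;50m[48;2;15;15;25m🬂[38;2;35;35;50m[48;2;15;15;25m🬕[38;2;35;35;50m[48;2;15;15;25m🬂[0m
[38;2;20;20;31m[48;2;50;255;200m🬲[38;2;50;255;200m[48;2;50;255;200m [38;2;50;255;200m[48;2;50;255;200m [38;2;50;255;200m[48;2;15;15;25m🬬[38;2;50;255;200m[48;2;50;255;200m [38;2;50;255;200m[48;2;15;15;25m🬎[38;2;50;255;200m[48;2;15;15;25m🬝[38;2;50;255;200m[48;2;23;23;35m🬀[38;2;35;35;50m[48;2;15;15;25m🬛[38;2;15;15;25m[48;2;35;35;50m🬰[0m
[38;2;15;15;25m[48;2;35;35;50m🬎[38;2;23;23;35m[48;2;50;255;200m🬺[38;2;35;35;50m[48;2;15;15;25m🬲[38;2;19;19;30m[48;2;50;255;200m🬬[38;2;50;255;200m[48;2;27;27;40m🬀[38;2;15;15;25m[48;2;35;35;50m🬎[38;2;35;35;50m[48;2;15;15;25m🬲[38;2;15;15;25m[48;2;35;35;50m🬎[38;2;35;35;50m[48;2;15;15;25m🬲[38;2;15;15;25m[48;2;35;35;50m🬎[0m
[38;2;15;15;25m[48;2;15;15;25m [38;2;15;15;25m[48;2;15;15;25m [38;2;35;35;50m[48;2;50;255;200m🬐[38;2;50;255;200m[48;2;50;255;200m [38;2;25;25;37m[48;2;50;255;200m🬂[38;2;50;255;200m[48;2;15;15;25m🬺[38;2;23;23;35m[48;2;50;255;200m🬬[38;2;15;15;25m[48;2;15;15;25m [38;2;35;35;50m[48;2;15;15;25m▌[38;2;15;15;25m[48;2;15;15;25m [0m
</frame>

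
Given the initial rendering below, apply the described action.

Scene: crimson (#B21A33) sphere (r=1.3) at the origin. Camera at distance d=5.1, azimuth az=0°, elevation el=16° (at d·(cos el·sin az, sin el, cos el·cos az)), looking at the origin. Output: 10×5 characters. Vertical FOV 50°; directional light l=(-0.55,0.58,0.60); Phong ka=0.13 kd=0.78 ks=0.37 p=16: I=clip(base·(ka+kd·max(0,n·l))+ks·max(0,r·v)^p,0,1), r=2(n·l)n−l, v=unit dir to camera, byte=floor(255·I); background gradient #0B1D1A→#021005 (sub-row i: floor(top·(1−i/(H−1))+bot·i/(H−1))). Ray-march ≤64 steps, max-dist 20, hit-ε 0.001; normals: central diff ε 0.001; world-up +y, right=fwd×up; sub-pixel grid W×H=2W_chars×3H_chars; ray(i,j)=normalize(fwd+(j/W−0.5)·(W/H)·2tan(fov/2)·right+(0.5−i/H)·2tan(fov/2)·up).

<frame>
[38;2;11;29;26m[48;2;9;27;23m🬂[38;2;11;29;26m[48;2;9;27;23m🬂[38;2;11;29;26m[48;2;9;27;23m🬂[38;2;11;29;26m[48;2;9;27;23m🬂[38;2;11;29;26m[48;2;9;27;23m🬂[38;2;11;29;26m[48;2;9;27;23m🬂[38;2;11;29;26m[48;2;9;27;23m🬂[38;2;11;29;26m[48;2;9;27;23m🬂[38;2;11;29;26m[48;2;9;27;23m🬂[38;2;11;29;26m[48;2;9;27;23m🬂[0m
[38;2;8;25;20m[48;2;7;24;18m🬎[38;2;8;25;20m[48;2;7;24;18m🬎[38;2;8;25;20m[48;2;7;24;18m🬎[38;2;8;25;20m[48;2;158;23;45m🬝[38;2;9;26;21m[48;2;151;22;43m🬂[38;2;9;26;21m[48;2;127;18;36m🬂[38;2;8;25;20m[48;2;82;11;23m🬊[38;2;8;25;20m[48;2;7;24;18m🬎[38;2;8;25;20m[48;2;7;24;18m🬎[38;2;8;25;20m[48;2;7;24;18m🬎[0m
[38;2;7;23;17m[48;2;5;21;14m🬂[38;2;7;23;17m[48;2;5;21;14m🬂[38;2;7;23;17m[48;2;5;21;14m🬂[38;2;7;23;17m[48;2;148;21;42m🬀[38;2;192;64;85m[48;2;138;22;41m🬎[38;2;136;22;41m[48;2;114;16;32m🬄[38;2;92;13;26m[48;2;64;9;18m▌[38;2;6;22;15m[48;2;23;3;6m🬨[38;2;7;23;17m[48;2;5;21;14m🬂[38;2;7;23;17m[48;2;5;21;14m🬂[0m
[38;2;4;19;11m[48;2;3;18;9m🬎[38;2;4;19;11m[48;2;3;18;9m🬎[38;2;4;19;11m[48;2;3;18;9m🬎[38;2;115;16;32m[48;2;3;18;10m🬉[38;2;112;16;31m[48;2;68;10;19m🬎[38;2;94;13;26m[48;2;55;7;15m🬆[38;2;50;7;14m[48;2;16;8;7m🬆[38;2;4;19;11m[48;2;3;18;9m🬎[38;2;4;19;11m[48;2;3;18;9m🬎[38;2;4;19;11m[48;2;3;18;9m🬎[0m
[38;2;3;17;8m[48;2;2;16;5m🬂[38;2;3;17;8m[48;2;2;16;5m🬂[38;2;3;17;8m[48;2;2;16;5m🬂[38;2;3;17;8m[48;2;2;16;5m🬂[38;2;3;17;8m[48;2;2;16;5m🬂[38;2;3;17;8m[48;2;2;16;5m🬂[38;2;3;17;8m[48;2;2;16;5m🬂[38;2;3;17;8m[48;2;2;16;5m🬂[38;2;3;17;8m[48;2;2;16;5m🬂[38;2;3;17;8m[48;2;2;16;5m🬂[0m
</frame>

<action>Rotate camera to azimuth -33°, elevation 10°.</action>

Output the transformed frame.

<frame>
[38;2;11;29;26m[48;2;9;27;23m🬂[38;2;11;29;26m[48;2;9;27;23m🬂[38;2;11;29;26m[48;2;9;27;23m🬂[38;2;11;29;26m[48;2;9;27;23m🬂[38;2;11;29;26m[48;2;9;27;23m🬂[38;2;11;29;26m[48;2;9;27;23m🬂[38;2;11;29;26m[48;2;9;27;23m🬂[38;2;11;29;26m[48;2;9;27;23m🬂[38;2;11;29;26m[48;2;9;27;23m🬂[38;2;11;29;26m[48;2;9;27;23m🬂[0m
[38;2;8;25;20m[48;2;7;24;18m🬎[38;2;8;25;20m[48;2;7;24;18m🬎[38;2;8;25;20m[48;2;7;24;18m🬎[38;2;8;25;20m[48;2;138;20;39m🬝[38;2;9;26;21m[48;2;152;22;43m🬂[38;2;9;26;21m[48;2;153;22;44m🬂[38;2;8;25;20m[48;2;126;18;36m🬊[38;2;8;25;20m[48;2;7;24;18m🬎[38;2;8;25;20m[48;2;7;24;18m🬎[38;2;8;25;20m[48;2;7;24;18m🬎[0m
[38;2;7;23;17m[48;2;5;21;14m🬂[38;2;7;23;17m[48;2;5;21;14m🬂[38;2;7;23;17m[48;2;5;21;14m🬂[38;2;7;23;17m[48;2;123;17;35m🬀[38;2;188;54;76m[48;2;146;21;42m🬉[38;2;209;77;98m[48;2;146;23;43m🬄[38;2;133;19;37m[48;2;115;16;32m▌[38;2;71;10;20m[48;2;6;22;15m🬓[38;2;7;23;17m[48;2;5;21;14m🬂[38;2;7;23;17m[48;2;5;21;14m🬂[0m
[38;2;4;19;11m[48;2;3;18;9m🬎[38;2;4;19;11m[48;2;3;18;9m🬎[38;2;4;19;11m[48;2;3;18;9m🬎[38;2;92;13;26m[48;2;3;18;10m🬉[38;2;112;16;31m[48;2;59;8;16m🬎[38;2;111;16;31m[48;2;65;9;18m🬎[38;2;92;13;25m[48;2;30;10;11m🬆[38;2;4;19;11m[48;2;3;18;9m🬎[38;2;4;19;11m[48;2;3;18;9m🬎[38;2;4;19;11m[48;2;3;18;9m🬎[0m
[38;2;3;17;8m[48;2;2;16;5m🬂[38;2;3;17;8m[48;2;2;16;5m🬂[38;2;3;17;8m[48;2;2;16;5m🬂[38;2;3;17;8m[48;2;2;16;5m🬂[38;2;3;17;8m[48;2;2;16;5m🬂[38;2;3;17;8m[48;2;2;16;5m🬂[38;2;3;17;8m[48;2;2;16;5m🬂[38;2;3;17;8m[48;2;2;16;5m🬂[38;2;3;17;8m[48;2;2;16;5m🬂[38;2;3;17;8m[48;2;2;16;5m🬂[0m
</frame>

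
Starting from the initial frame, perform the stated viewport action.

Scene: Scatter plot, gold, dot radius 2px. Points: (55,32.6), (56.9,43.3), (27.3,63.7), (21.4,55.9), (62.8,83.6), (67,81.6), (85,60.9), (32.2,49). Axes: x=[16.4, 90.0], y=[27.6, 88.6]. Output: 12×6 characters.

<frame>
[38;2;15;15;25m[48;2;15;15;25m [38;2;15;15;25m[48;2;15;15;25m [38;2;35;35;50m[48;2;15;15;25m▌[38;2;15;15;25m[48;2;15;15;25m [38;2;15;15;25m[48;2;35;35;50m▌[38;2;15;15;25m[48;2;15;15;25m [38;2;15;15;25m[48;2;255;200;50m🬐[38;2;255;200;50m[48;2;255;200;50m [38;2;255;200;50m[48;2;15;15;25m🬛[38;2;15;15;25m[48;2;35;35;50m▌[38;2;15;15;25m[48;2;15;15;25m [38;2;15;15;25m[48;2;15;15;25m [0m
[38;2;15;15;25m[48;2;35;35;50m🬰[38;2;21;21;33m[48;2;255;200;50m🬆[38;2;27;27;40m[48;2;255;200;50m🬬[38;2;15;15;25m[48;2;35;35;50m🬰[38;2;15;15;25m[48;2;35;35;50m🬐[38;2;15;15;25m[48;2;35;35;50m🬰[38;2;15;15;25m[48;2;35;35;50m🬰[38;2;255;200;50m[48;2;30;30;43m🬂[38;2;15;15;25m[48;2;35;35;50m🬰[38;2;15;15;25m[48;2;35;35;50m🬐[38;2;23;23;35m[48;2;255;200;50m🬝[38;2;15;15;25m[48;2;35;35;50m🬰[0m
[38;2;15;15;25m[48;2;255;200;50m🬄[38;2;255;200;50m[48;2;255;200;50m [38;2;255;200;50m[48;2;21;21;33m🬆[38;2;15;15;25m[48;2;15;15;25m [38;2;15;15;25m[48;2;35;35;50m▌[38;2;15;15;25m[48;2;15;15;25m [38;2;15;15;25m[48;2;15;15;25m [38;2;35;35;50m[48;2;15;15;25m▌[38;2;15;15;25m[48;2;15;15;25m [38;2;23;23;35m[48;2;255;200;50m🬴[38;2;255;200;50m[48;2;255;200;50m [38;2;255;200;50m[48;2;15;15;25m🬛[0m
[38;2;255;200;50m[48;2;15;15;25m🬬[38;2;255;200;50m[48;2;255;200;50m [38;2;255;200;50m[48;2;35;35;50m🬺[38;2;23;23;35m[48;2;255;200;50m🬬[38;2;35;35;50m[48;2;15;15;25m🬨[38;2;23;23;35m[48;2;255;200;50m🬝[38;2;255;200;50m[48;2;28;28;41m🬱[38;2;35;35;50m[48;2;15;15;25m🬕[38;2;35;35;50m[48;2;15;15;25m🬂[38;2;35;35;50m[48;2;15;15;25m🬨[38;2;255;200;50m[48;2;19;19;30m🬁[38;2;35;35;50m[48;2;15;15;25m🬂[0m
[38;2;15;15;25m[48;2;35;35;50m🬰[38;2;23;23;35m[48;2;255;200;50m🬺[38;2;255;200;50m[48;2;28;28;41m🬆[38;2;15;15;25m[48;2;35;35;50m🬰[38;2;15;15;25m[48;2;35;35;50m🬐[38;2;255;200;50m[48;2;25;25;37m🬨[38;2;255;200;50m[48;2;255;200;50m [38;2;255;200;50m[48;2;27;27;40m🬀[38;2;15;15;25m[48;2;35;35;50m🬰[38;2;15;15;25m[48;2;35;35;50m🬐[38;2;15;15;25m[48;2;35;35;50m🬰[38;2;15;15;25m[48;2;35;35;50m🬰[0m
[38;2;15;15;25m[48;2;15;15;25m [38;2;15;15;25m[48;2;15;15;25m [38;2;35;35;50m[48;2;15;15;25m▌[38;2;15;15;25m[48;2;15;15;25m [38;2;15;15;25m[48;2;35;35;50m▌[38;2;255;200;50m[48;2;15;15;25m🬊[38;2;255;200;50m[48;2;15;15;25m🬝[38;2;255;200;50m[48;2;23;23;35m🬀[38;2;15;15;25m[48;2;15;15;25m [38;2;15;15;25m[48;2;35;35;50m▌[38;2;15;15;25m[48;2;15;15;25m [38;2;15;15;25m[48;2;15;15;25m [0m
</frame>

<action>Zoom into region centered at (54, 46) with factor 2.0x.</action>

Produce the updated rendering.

<frame>
[38;2;15;15;25m[48;2;15;15;25m [38;2;15;15;25m[48;2;15;15;25m [38;2;35;35;50m[48;2;15;15;25m▌[38;2;15;15;25m[48;2;15;15;25m [38;2;15;15;25m[48;2;35;35;50m▌[38;2;15;15;25m[48;2;15;15;25m [38;2;15;15;25m[48;2;15;15;25m [38;2;35;35;50m[48;2;15;15;25m▌[38;2;15;15;25m[48;2;15;15;25m [38;2;15;15;25m[48;2;35;35;50m▌[38;2;15;15;25m[48;2;15;15;25m [38;2;15;15;25m[48;2;15;15;25m [0m
[38;2;15;15;25m[48;2;35;35;50m🬰[38;2;15;15;25m[48;2;35;35;50m🬰[38;2;35;35;50m[48;2;15;15;25m🬛[38;2;15;15;25m[48;2;35;35;50m🬰[38;2;15;15;25m[48;2;35;35;50m🬐[38;2;15;15;25m[48;2;35;35;50m🬰[38;2;15;15;25m[48;2;35;35;50m🬰[38;2;35;35;50m[48;2;15;15;25m🬛[38;2;15;15;25m[48;2;35;35;50m🬰[38;2;15;15;25m[48;2;35;35;50m🬐[38;2;15;15;25m[48;2;35;35;50m🬰[38;2;15;15;25m[48;2;35;35;50m🬰[0m
[38;2;15;15;25m[48;2;15;15;25m [38;2;15;15;25m[48;2;15;15;25m [38;2;35;35;50m[48;2;15;15;25m▌[38;2;15;15;25m[48;2;15;15;25m [38;2;15;15;25m[48;2;35;35;50m▌[38;2;15;15;25m[48;2;15;15;25m [38;2;15;15;25m[48;2;255;200;50m🬝[38;2;35;35;50m[48;2;15;15;25m▌[38;2;15;15;25m[48;2;15;15;25m [38;2;15;15;25m[48;2;35;35;50m▌[38;2;15;15;25m[48;2;15;15;25m [38;2;15;15;25m[48;2;15;15;25m [0m
[38;2;35;35;50m[48;2;15;15;25m🬂[38;2;35;35;50m[48;2;15;15;25m🬂[38;2;35;35;50m[48;2;15;15;25m🬕[38;2;35;35;50m[48;2;15;15;25m🬂[38;2;35;35;50m[48;2;15;15;25m🬨[38;2;23;23;35m[48;2;255;200;50m🬴[38;2;255;200;50m[48;2;255;200;50m [38;2;255;200;50m[48;2;25;25;37m🬛[38;2;35;35;50m[48;2;15;15;25m🬂[38;2;35;35;50m[48;2;15;15;25m🬨[38;2;35;35;50m[48;2;15;15;25m🬂[38;2;35;35;50m[48;2;15;15;25m🬂[0m
[38;2;15;15;25m[48;2;35;35;50m🬰[38;2;15;15;25m[48;2;35;35;50m🬰[38;2;35;35;50m[48;2;15;15;25m🬛[38;2;15;15;25m[48;2;35;35;50m🬰[38;2;15;15;25m[48;2;35;35;50m🬐[38;2;23;23;35m[48;2;255;200;50m🬝[38;2;25;25;37m[48;2;255;200;50m🬈[38;2;35;35;50m[48;2;15;15;25m🬛[38;2;15;15;25m[48;2;35;35;50m🬰[38;2;15;15;25m[48;2;35;35;50m🬐[38;2;15;15;25m[48;2;35;35;50m🬰[38;2;15;15;25m[48;2;35;35;50m🬰[0m
[38;2;15;15;25m[48;2;15;15;25m [38;2;15;15;25m[48;2;15;15;25m [38;2;35;35;50m[48;2;15;15;25m▌[38;2;15;15;25m[48;2;15;15;25m [38;2;15;15;25m[48;2;35;35;50m▌[38;2;255;200;50m[48;2;15;15;25m🬊[38;2;255;200;50m[48;2;15;15;25m🬝[38;2;255;200;50m[48;2;23;23;35m🬀[38;2;15;15;25m[48;2;15;15;25m [38;2;15;15;25m[48;2;35;35;50m▌[38;2;15;15;25m[48;2;15;15;25m [38;2;15;15;25m[48;2;15;15;25m [0m
</frame>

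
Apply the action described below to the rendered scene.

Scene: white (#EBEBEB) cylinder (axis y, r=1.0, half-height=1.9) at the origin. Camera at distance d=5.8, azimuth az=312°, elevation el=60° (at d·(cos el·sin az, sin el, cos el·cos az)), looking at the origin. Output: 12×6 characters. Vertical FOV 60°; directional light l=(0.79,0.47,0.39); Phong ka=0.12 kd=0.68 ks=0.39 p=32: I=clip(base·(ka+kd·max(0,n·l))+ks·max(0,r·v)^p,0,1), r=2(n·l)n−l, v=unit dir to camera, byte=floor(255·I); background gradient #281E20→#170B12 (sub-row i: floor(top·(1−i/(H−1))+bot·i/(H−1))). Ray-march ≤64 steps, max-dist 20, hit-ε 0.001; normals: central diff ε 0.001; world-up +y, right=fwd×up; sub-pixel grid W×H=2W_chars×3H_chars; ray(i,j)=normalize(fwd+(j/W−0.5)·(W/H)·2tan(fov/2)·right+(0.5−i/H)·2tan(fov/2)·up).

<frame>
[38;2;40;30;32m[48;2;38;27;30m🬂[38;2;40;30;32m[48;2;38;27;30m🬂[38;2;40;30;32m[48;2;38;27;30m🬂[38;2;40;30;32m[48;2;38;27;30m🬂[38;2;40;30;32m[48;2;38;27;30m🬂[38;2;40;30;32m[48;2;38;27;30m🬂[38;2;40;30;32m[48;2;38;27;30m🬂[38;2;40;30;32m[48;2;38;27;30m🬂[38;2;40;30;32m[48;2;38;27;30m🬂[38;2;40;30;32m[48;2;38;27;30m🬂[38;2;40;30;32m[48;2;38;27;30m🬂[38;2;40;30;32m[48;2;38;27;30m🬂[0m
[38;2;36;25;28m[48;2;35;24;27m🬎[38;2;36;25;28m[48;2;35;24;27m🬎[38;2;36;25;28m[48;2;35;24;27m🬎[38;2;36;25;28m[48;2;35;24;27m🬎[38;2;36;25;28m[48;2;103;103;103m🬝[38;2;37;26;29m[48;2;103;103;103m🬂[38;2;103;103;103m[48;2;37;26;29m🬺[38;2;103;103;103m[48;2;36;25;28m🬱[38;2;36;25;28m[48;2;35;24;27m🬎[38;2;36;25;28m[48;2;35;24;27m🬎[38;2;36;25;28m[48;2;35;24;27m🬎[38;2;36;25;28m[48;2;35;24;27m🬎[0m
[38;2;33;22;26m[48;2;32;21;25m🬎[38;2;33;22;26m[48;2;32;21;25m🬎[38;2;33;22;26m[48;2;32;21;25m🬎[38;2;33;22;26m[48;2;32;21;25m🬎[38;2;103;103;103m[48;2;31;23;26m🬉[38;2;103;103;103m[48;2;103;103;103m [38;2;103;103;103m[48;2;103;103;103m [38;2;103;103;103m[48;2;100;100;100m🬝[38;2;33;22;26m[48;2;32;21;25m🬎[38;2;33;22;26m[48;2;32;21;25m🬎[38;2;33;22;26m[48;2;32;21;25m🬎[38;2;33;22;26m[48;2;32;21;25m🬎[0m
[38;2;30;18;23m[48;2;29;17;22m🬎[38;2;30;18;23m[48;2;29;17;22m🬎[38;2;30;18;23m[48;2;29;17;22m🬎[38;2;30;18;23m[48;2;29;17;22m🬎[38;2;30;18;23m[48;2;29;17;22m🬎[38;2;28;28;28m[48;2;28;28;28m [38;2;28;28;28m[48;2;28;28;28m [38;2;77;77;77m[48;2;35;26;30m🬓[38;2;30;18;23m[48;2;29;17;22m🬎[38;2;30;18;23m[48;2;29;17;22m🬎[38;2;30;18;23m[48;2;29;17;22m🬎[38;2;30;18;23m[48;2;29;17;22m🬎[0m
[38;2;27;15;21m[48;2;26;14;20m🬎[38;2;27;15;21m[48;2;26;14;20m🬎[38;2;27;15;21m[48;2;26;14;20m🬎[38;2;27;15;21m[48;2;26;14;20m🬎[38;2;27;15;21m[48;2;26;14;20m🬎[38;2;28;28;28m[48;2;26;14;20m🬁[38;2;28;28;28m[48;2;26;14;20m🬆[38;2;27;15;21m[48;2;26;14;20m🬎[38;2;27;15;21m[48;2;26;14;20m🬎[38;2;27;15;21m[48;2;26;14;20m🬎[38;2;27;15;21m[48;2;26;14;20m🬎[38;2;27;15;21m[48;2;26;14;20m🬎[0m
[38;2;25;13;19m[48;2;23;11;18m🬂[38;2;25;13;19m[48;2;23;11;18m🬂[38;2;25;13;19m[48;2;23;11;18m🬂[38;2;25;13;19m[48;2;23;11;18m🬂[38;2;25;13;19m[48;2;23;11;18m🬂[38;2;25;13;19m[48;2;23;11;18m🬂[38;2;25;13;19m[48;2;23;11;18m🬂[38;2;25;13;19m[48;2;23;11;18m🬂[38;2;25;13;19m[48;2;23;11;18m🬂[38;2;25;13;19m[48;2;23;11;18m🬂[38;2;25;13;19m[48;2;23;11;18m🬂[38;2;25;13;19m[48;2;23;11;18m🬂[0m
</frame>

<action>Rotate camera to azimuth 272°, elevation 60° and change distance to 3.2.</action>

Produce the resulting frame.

<frame>
[38;2;40;30;32m[48;2;38;27;30m🬂[38;2;103;103;103m[48;2;103;103;103m [38;2;103;103;103m[48;2;103;103;103m [38;2;103;103;103m[48;2;103;103;103m [38;2;103;103;103m[48;2;103;103;103m [38;2;103;103;103m[48;2;105;105;105m🬲[38;2;107;107;107m[48;2;112;112;112m▌[38;2;133;133;133m[48;2;120;120;120m▐[38;2;148;148;148m[48;2;165;165;165m▌[38;2;190;190;190m[48;2;180;180;180m▐[38;2;196;196;196m[48;2;188;188;188m🬎[38;2;184;184;184m[48;2;39;28;31m▌[0m
[38;2;36;25;28m[48;2;35;24;27m🬎[38;2;103;103;103m[48;2;33;25;27m🬊[38;2;103;103;103m[48;2;103;103;103m [38;2;103;103;103m[48;2;103;103;103m [38;2;103;103;103m[48;2;103;103;103m [38;2;103;103;103m[48;2;104;104;104m🬲[38;2;108;108;108m[48;2;105;105;105m▐[38;2;125;125;125m[48;2;115;115;115m🬉[38;2;147;147;147m[48;2;130;130;130m🬊[38;2;168;168;168m[48;2;145;145;145m🬊[38;2;162;162;162m[48;2;28;28;28m🬝[38;2;165;165;165m[48;2;35;24;27m🬀[0m
[38;2;33;22;26m[48;2;32;21;25m🬎[38;2;33;22;26m[48;2;32;21;25m🬎[38;2;103;103;103m[48;2;30;24;26m🬁[38;2;103;103;103m[48;2;28;28;28m🬊[38;2;103;103;103m[48;2;28;28;28m🬎[38;2;103;103;103m[48;2;28;28;28m🬎[38;2;104;104;104m[48;2;28;28;28m🬎[38;2;107;107;107m[48;2;28;28;28m🬎[38;2;115;115;115m[48;2;28;28;28m🬎[38;2;127;127;127m[48;2;29;26;27m🬂[38;2;28;28;28m[48;2;32;21;25m🬀[38;2;33;22;26m[48;2;32;21;25m🬎[0m
[38;2;30;18;23m[48;2;29;17;22m🬎[38;2;30;18;23m[48;2;29;17;22m🬎[38;2;30;18;23m[48;2;29;17;22m🬎[38;2;28;28;28m[48;2;29;17;22m🬊[38;2;28;28;28m[48;2;28;28;28m [38;2;28;28;28m[48;2;28;28;28m [38;2;28;28;28m[48;2;28;28;28m [38;2;28;28;28m[48;2;28;28;28m [38;2;28;28;28m[48;2;29;17;22m🬝[38;2;28;28;28m[48;2;29;17;22m🬀[38;2;30;18;23m[48;2;29;17;22m🬎[38;2;30;18;23m[48;2;29;17;22m🬎[0m
[38;2;27;15;21m[48;2;26;14;20m🬎[38;2;27;15;21m[48;2;26;14;20m🬎[38;2;27;15;21m[48;2;26;14;20m🬎[38;2;27;15;21m[48;2;26;14;20m🬎[38;2;28;28;28m[48;2;26;14;20m🬊[38;2;28;28;28m[48;2;28;28;28m [38;2;28;28;28m[48;2;28;28;28m [38;2;28;28;28m[48;2;26;14;20m🬝[38;2;28;28;28m[48;2;26;14;20m🬀[38;2;27;15;21m[48;2;26;14;20m🬎[38;2;27;15;21m[48;2;26;14;20m🬎[38;2;27;15;21m[48;2;26;14;20m🬎[0m
[38;2;25;13;19m[48;2;23;11;18m🬂[38;2;25;13;19m[48;2;23;11;18m🬂[38;2;25;13;19m[48;2;23;11;18m🬂[38;2;25;13;19m[48;2;23;11;18m🬂[38;2;25;13;19m[48;2;23;11;18m🬂[38;2;28;28;28m[48;2;23;11;18m🬁[38;2;28;28;28m[48;2;23;11;18m🬂[38;2;25;13;19m[48;2;23;11;18m🬂[38;2;25;13;19m[48;2;23;11;18m🬂[38;2;25;13;19m[48;2;23;11;18m🬂[38;2;25;13;19m[48;2;23;11;18m🬂[38;2;25;13;19m[48;2;23;11;18m🬂[0m
</frame>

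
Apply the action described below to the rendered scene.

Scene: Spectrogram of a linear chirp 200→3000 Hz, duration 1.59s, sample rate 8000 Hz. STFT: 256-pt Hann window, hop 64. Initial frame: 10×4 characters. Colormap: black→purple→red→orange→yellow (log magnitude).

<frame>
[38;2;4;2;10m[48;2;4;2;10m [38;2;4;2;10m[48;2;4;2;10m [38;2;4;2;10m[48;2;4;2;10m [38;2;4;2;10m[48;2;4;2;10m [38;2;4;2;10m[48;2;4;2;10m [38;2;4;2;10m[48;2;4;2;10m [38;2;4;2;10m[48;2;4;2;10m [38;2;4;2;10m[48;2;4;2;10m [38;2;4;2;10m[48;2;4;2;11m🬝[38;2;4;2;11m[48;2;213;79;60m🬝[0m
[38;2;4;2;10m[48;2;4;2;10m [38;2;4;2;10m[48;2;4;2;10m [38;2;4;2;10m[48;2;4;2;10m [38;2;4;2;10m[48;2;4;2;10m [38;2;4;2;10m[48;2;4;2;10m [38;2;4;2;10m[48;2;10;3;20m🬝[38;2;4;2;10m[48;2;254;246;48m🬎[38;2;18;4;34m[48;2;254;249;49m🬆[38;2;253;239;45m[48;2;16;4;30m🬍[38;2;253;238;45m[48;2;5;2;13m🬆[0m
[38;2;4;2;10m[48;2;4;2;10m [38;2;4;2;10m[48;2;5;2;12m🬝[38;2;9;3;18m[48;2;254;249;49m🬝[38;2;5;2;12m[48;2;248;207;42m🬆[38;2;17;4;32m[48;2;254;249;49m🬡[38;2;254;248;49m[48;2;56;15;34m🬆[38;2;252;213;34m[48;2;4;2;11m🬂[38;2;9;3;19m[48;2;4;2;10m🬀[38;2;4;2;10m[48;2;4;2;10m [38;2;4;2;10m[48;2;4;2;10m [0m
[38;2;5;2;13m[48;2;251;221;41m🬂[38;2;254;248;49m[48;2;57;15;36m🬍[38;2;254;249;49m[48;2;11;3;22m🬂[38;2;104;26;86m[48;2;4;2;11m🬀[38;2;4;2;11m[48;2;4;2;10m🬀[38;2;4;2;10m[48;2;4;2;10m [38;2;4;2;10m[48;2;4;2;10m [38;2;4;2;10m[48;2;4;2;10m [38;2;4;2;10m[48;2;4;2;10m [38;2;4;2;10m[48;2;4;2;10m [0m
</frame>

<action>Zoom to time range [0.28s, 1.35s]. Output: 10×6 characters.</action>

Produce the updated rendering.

<frame>
[38;2;4;2;10m[48;2;4;2;10m [38;2;4;2;10m[48;2;4;2;10m [38;2;4;2;10m[48;2;4;2;10m [38;2;4;2;10m[48;2;4;2;10m [38;2;4;2;10m[48;2;4;2;10m [38;2;4;2;10m[48;2;4;2;10m [38;2;4;2;10m[48;2;4;2;10m [38;2;4;2;10m[48;2;4;2;10m [38;2;4;2;10m[48;2;4;2;10m [38;2;4;2;10m[48;2;4;2;10m [0m
[38;2;4;2;10m[48;2;4;2;10m [38;2;4;2;10m[48;2;4;2;10m [38;2;4;2;10m[48;2;4;2;10m [38;2;4;2;10m[48;2;4;2;10m [38;2;4;2;10m[48;2;4;2;10m [38;2;4;2;10m[48;2;4;2;10m [38;2;4;2;10m[48;2;4;2;10m [38;2;4;2;10m[48;2;4;2;10m [38;2;4;2;10m[48;2;4;2;11m🬝[38;2;4;2;10m[48;2;9;3;19m🬝[0m
[38;2;4;2;10m[48;2;4;2;10m [38;2;4;2;10m[48;2;4;2;10m [38;2;4;2;10m[48;2;4;2;10m [38;2;4;2;10m[48;2;4;2;10m [38;2;4;2;10m[48;2;4;2;10m [38;2;4;2;10m[48;2;7;2;15m🬝[38;2;6;2;14m[48;2;253;212;34m🬝[38;2;13;3;26m[48;2;254;249;49m🬎[38;2;10;3;21m[48;2;253;226;40m🬂[38;2;251;220;41m[48;2;11;3;22m🬎[0m
[38;2;4;2;10m[48;2;4;2;10m [38;2;4;2;10m[48;2;5;2;11m🬝[38;2;4;2;11m[48;2;33;8;59m🬝[38;2;7;2;16m[48;2;254;248;49m🬎[38;2;7;2;16m[48;2;253;226;39m🬂[38;2;254;249;49m[48;2;31;7;55m🬍[38;2;237;187;56m[48;2;8;2;17m🬆[38;2;253;225;40m[48;2;10;3;20m🬀[38;2;7;2;16m[48;2;4;2;10m🬀[38;2;4;2;10m[48;2;4;2;10m [0m
[38;2;11;3;22m[48;2;253;231;41m🬆[38;2;64;16;50m[48;2;254;244;47m🬡[38;2;254;248;49m[48;2;35;9;38m🬆[38;2;248;193;34m[48;2;5;2;12m🬂[38;2;16;4;30m[48;2;4;2;10m🬀[38;2;4;2;11m[48;2;4;2;10m🬀[38;2;4;2;10m[48;2;4;2;10m [38;2;4;2;10m[48;2;4;2;10m [38;2;4;2;10m[48;2;4;2;10m [38;2;4;2;10m[48;2;4;2;10m [0m
[38;2;161;41;82m[48;2;5;2;12m🬀[38;2;6;2;14m[48;2;4;2;10m🬀[38;2;4;2;10m[48;2;4;2;10m [38;2;4;2;10m[48;2;4;2;10m [38;2;4;2;10m[48;2;4;2;10m [38;2;4;2;10m[48;2;4;2;10m [38;2;4;2;10m[48;2;4;2;10m [38;2;4;2;10m[48;2;4;2;10m [38;2;4;2;10m[48;2;4;2;10m [38;2;4;2;10m[48;2;4;2;10m [0m
</frame>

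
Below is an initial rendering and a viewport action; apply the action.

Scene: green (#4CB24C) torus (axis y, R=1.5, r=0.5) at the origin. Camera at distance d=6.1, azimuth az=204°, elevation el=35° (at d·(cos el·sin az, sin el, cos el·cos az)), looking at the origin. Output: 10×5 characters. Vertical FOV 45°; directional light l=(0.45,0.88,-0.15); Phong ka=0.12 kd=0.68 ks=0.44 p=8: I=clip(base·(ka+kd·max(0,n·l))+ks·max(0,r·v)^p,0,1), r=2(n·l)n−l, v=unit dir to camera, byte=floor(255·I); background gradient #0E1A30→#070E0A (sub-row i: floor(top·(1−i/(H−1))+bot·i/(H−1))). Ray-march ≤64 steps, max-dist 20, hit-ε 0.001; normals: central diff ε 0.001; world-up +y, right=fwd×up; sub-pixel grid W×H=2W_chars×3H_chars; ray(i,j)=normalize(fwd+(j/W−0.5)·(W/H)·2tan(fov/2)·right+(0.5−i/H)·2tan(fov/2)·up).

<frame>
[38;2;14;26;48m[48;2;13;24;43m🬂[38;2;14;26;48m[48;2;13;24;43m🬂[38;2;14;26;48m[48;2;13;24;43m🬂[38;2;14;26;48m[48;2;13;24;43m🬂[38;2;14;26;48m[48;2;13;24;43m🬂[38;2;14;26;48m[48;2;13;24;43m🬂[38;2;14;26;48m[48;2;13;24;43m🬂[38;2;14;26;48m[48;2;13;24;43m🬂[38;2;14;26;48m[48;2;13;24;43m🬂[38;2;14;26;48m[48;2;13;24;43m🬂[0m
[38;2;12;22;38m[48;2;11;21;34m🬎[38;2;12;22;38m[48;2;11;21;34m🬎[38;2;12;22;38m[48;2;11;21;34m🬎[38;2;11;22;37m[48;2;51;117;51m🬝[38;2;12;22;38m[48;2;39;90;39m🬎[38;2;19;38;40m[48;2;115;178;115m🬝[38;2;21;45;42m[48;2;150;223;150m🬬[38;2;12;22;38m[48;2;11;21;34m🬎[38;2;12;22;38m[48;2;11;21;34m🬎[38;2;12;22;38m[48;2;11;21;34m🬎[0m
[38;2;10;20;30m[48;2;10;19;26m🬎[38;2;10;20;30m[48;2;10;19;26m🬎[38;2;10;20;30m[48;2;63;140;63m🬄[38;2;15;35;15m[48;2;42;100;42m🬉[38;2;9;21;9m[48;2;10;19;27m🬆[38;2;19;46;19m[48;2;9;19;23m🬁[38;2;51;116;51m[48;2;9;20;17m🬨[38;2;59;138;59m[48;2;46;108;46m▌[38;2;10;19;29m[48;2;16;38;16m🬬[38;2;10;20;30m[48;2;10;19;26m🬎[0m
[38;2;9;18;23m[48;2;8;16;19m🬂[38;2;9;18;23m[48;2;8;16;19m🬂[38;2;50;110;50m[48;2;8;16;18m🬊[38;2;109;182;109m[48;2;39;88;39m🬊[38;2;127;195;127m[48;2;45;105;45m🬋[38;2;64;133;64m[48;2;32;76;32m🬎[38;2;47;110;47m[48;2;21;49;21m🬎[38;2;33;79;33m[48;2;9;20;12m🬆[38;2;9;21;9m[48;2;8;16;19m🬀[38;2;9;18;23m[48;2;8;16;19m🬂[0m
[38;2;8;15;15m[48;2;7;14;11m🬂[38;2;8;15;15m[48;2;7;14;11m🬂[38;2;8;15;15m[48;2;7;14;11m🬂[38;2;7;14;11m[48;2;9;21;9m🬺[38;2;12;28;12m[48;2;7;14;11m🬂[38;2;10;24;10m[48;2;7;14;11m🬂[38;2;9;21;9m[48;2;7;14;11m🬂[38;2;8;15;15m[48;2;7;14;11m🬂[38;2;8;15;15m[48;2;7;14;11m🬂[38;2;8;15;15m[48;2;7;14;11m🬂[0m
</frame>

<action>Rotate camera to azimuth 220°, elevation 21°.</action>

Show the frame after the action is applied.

<frame>
[38;2;14;26;48m[48;2;13;24;43m🬂[38;2;14;26;48m[48;2;13;24;43m🬂[38;2;14;26;48m[48;2;13;24;43m🬂[38;2;14;26;48m[48;2;13;24;43m🬂[38;2;14;26;48m[48;2;13;24;43m🬂[38;2;14;26;48m[48;2;13;24;43m🬂[38;2;14;26;48m[48;2;13;24;43m🬂[38;2;14;26;48m[48;2;13;24;43m🬂[38;2;14;26;48m[48;2;13;24;43m🬂[38;2;14;26;48m[48;2;13;24;43m🬂[0m
[38;2;12;22;38m[48;2;11;21;34m🬎[38;2;12;22;38m[48;2;11;21;34m🬎[38;2;12;22;38m[48;2;11;21;34m🬎[38;2;12;22;38m[48;2;11;21;34m🬎[38;2;12;22;38m[48;2;11;21;34m🬎[38;2;55;128;55m[48;2;11;22;37m🬏[38;2;12;22;38m[48;2;11;21;34m🬎[38;2;12;22;38m[48;2;11;21;34m🬎[38;2;12;22;38m[48;2;11;21;34m🬎[38;2;12;22;38m[48;2;11;21;34m🬎[0m
[38;2;10;20;30m[48;2;10;19;26m🬎[38;2;10;20;30m[48;2;10;19;26m🬎[38;2;10;20;30m[48;2;58;129;58m🬄[38;2;33;79;33m[48;2;132;201;132m🬎[38;2;12;30;12m[48;2;89;158;89m🬎[38;2;18;41;18m[48;2;62;130;62m🬎[38;2;77;142;77m[48;2;34;79;34m🬒[38;2;53;125;53m[48;2;33;78;33m🬌[38;2;10;19;29m[48;2;9;21;9m🬬[38;2;10;20;30m[48;2;10;19;26m🬎[0m
[38;2;9;18;23m[48;2;8;16;19m🬂[38;2;9;18;23m[48;2;8;16;19m🬂[38;2;31;73;31m[48;2;10;22;16m🬁[38;2;41;89;41m[48;2;11;25;13m🬂[38;2;48;96;48m[48;2;12;28;12m🬂[38;2;34;78;34m[48;2;10;23;10m🬂[38;2;24;57;24m[48;2;9;21;9m🬂[38;2;14;33;14m[48;2;8;19;12m🬀[38;2;9;21;9m[48;2;8;16;19m🬀[38;2;9;18;23m[48;2;8;16;19m🬂[0m
[38;2;8;15;15m[48;2;7;14;11m🬂[38;2;8;15;15m[48;2;7;14;11m🬂[38;2;8;15;15m[48;2;7;14;11m🬂[38;2;8;15;15m[48;2;7;14;11m🬂[38;2;8;15;15m[48;2;7;14;11m🬂[38;2;8;15;15m[48;2;7;14;11m🬂[38;2;8;15;15m[48;2;7;14;11m🬂[38;2;8;15;15m[48;2;7;14;11m🬂[38;2;8;15;15m[48;2;7;14;11m🬂[38;2;8;15;15m[48;2;7;14;11m🬂[0m
</frame>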